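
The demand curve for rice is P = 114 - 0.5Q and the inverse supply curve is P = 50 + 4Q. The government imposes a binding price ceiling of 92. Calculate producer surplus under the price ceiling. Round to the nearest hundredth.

Without the control, 114 - 0.5Q = 50 + 4Q so Q* = 14.2222 and P* = 106.8889.
At the ceiling price 92, quantity supplied is (92 - 50)/4 = 10.5; supply is the short side, so Q = 10.5 trades at P = 92.
PS is the triangle above supply below 92: (1/2)(10.5)(92 - 50) = 220.5.

220.50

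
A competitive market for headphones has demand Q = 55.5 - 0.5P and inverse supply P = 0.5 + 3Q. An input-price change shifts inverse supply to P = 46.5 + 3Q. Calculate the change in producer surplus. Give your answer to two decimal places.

-483.00

Rewriting demand in inverse form: P = 111 - 2Q.
Initial equilibrium: Q_0 = 22.1, P_0 = 66.8; CS_0 = (1/2)(22.1)(44.2) = 488.41, PS_0 = (1/2)(22.1)(66.3) = 732.615.
New equilibrium: 111 - 2Q = 46.5 + 3Q gives Q_1 = 12.9, P_1 = 85.2; CS_1 = 166.41, PS_1 = 249.615.
Change in producer surplus = 249.615 - 732.615 = -483.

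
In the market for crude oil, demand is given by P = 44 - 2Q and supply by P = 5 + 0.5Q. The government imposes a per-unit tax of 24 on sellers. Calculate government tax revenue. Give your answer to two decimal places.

144.00

Pre-tax equilibrium: 44 - 2Q = 5 + 0.5Q gives Q* = 15.6, P* = 12.8.
A tax on sellers shifts supply up by 24: 44 - 2Q = 5 + 0.5Q + 24, so Q_t = 6. Buyers pay P_b = 32; sellers receive P_s = P_b - 24 = 8.
Tax revenue = t x Q_t = 24 x 6 = 144.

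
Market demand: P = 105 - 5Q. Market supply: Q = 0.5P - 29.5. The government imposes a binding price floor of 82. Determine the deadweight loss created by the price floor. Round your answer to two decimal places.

13.60

Rewriting supply in inverse form: P = 59 + 2Q.
Free-market equilibrium: 105 - 5Q = 59 + 2Q gives Q* = 6.5714, P* = 72.1429.
At the floor price 82, quantity demanded is (105 - 82)/5 = 4.6; demand is the short side, so Q = 4.6 trades at P = 82.
At Q = 4.6 the demand price is 82 and the supply price is 68.2. Deadweight loss is the triangle between the curves from 4.6 to 6.5714: (1/2)(82 - 68.2)(6.5714 - 4.6) = 13.6029.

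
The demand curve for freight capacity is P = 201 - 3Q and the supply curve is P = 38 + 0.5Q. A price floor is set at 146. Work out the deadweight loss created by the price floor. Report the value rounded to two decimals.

1395.43

Free-market equilibrium: 201 - 3Q = 38 + 0.5Q gives Q* = 46.5714, P* = 61.2857.
At P = 146, buyers demand (201 - 146)/3 = 18.3333 while sellers would supply more, so the quantity traded is 18.3333 at price 146.
The lost-trades triangle has base Q* - 18.3333 = 28.2381 and height equal to the gap between the curves at Q = 18.3333, which is 146 - 47.1667 = 98.8333. DWL = (1/2)(28.2381)(98.8333) = 1395.4325.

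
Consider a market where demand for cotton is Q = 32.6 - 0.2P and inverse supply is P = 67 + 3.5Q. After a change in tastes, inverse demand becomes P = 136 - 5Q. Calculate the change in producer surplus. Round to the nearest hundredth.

-107.91

Rewriting demand in inverse form: P = 163 - 5Q.
Initial equilibrium: Q_0 = 11.2941, P_0 = 106.5294; CS_0 = (1/2)(11.2941)(56.4706) = 318.8927, PS_0 = (1/2)(11.2941)(39.5294) = 223.2249.
New equilibrium: 136 - 5Q = 67 + 3.5Q gives Q_1 = 8.1176, P_1 = 95.4118; CS_1 = 164.7405, PS_1 = 115.3183.
Change in producer surplus = 115.3183 - 223.2249 = -107.9066.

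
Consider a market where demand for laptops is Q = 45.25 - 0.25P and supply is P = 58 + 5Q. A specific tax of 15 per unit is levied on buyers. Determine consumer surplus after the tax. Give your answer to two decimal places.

Rewriting demand in inverse form: P = 181 - 4Q.
Without the tax, 181 - 4Q = 58 + 5Q so Q* = 13.6667 and P* = 126.3333.
A tax on buyers shifts demand down by 15: (181 - 15) - 4Q = 58 + 5Q, so Q_t = 12. Buyers pay P_b = 133; sellers receive P_s = P_b - 15 = 118.
Consumer surplus is the triangle under demand above P_b: (1/2)(12)(181 - 133) = 288.

288.00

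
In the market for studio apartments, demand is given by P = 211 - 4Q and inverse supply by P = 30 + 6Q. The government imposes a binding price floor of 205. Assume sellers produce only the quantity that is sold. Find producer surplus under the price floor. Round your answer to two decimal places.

255.75

Free-market equilibrium: 211 - 4Q = 30 + 6Q gives Q* = 18.1, P* = 138.6.
At P = 205, buyers demand (211 - 205)/4 = 1.5 while sellers would supply more, so the quantity traded is 1.5 at price 205.
The supply price at Q = 1.5 is 39. PS is the trapezoid between 205 and supply over [0, 1.5]: (1/2)[(205 - 30) + (205 - 39)](1.5) = 255.75.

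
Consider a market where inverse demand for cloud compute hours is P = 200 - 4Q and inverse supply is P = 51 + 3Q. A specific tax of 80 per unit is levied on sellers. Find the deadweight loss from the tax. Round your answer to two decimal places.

457.14

Without the tax, 200 - 4Q = 51 + 3Q so Q* = 21.2857 and P* = 114.8571.
With the tax, sellers need 80 more per unit: 200 - 4Q = 51 + 3Q + 80, so Q_t = 9.8571. Buyers pay P_b = 160.5714; sellers receive P_s = P_b - 80 = 80.5714.
The welfare triangle lost has base Q* - Q_t = 11.4286 and height t = 80, so DWL = (1/2)(11.4286)(80) = 457.1429.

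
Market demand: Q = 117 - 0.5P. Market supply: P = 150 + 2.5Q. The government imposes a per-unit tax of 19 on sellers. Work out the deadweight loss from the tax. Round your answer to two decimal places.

Rewriting demand in inverse form: P = 234 - 2Q.
Pre-tax equilibrium: 234 - 2Q = 150 + 2.5Q gives Q* = 18.6667, P* = 196.6667.
With the tax, sellers need 19 more per unit: 234 - 2Q = 150 + 2.5Q + 19, so Q_t = 14.4444. Buyers pay P_b = 205.1111; sellers receive P_s = P_b - 19 = 186.1111.
Deadweight loss is the triangle between the curves from Q_t to Q*: (1/2)(18.6667 - 14.4444)(19) = 40.1111.

40.11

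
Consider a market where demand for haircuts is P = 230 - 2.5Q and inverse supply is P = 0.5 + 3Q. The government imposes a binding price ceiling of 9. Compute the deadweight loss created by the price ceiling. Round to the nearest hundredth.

Without the control, 230 - 2.5Q = 0.5 + 3Q so Q* = 41.7273 and P* = 125.6818.
At P = 9, sellers supply (9 - 0.5)/3 = 2.8333 while buyers want more, so the quantity traded is 2.8333 at price 9.
At Q = 2.8333 the demand price is 222.9167 and the supply price is 9. Deadweight loss is the triangle between the curves from 2.8333 to 41.7273: (1/2)(222.9167 - 9)(41.7273 - 2.8333) = 4160.0309.

4160.03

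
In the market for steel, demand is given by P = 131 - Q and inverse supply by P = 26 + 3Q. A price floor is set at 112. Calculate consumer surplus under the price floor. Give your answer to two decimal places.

Without the control, 131 - Q = 26 + 3Q so Q* = 26.25 and P* = 104.75.
At the floor price 112, quantity demanded is (131 - 112)/1 = 19; demand is the short side, so Q = 19 trades at P = 112.
CS is the triangle under demand above 112: (1/2)(19)(131 - 112) = 180.5.

180.50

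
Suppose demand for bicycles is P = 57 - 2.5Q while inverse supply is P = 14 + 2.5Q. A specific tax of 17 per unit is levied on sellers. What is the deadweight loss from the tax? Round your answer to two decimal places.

28.90

Pre-tax equilibrium: 57 - 2.5Q = 14 + 2.5Q gives Q* = 8.6, P* = 35.5.
With the tax, sellers need 17 more per unit: 57 - 2.5Q = 14 + 2.5Q + 17, so Q_t = 5.2. Buyers pay P_b = 44; sellers receive P_s = P_b - 17 = 27.
Deadweight loss is the triangle between the curves from Q_t to Q*: (1/2)(8.6 - 5.2)(17) = 28.9.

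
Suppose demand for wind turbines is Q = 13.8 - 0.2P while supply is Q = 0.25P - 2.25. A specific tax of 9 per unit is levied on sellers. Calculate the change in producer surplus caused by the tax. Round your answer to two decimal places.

-24.67

Rewriting demand in inverse form: P = 69 - 5Q.
Rewriting supply in inverse form: P = 9 + 4Q.
Without the tax, 69 - 5Q = 9 + 4Q so Q* = 6.6667 and P* = 35.6667.
With the tax, sellers need 9 more per unit: 69 - 5Q = 9 + 4Q + 9, so Q_t = 5.6667. Buyers pay P_b = 40.6667; sellers receive P_s = P_b - 9 = 31.6667.
Producers lose the trapezoid between P_s and P* out to Q_t plus the triangle from Q_t to Q*: change in PS = 64.2222 - 88.8889 = -24.6667.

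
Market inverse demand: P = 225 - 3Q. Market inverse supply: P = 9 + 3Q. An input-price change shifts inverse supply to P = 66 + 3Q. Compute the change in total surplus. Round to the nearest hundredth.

-1781.25

Initial equilibrium: Q_0 = 36, P_0 = 117; CS_0 = (1/2)(36)(108) = 1944, PS_0 = (1/2)(36)(108) = 1944.
New equilibrium: 225 - 3Q = 66 + 3Q gives Q_1 = 26.5, P_1 = 145.5; CS_1 = 1053.375, PS_1 = 1053.375.
Change in total surplus = (1053.375 + 1053.375) - (1944 + 1944) = -1781.25.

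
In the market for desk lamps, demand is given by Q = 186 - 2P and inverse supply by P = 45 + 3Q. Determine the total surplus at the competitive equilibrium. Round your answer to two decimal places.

Rewriting demand in inverse form: P = 93 - 0.5Q.
Set 93 - 0.5Q = 45 + 3Q, which gives 48 = 3.5Q, so Q* = 13.7143 and P* = 93 - 0.5(13.7143) = 86.1429.
Total surplus is the full triangle between the curves from 0 to Q*: (1/2)(13.7143)(93 - 45) = 329.1429.

329.14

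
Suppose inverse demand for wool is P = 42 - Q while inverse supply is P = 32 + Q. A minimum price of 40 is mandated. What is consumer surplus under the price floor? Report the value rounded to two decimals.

Without the control, 42 - Q = 32 + Q so Q* = 5 and P* = 37.
At P = 40, buyers demand (42 - 40)/1 = 2 while sellers would supply more, so the quantity traded is 2 at price 40.
CS is the triangle under demand above 40: (1/2)(2)(42 - 40) = 2.

2.00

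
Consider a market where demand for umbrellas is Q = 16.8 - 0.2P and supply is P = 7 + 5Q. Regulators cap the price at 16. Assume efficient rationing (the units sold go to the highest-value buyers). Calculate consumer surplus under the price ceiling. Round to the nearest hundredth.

Rewriting demand in inverse form: P = 84 - 5Q.
Free-market equilibrium: 84 - 5Q = 7 + 5Q gives Q* = 7.7, P* = 45.5.
At the ceiling price 16, quantity supplied is (16 - 7)/5 = 1.8; supply is the short side, so Q = 1.8 trades at P = 16.
The demand price at Q = 1.8 is 75. CS is the trapezoid between demand and 16 over [0, 1.8]: (1/2)[(84 - 16) + (75 - 16)](1.8) = 114.3.

114.30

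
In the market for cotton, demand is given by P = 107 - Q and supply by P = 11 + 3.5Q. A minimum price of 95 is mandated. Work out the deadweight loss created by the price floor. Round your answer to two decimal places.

196.00

Without the control, 107 - Q = 11 + 3.5Q so Q* = 21.3333 and P* = 85.6667.
At P = 95, buyers demand (107 - 95)/1 = 12 while sellers would supply more, so the quantity traded is 12 at price 95.
At Q = 12 the demand price is 95 and the supply price is 53. Deadweight loss is the triangle between the curves from 12 to 21.3333: (1/2)(95 - 53)(21.3333 - 12) = 196.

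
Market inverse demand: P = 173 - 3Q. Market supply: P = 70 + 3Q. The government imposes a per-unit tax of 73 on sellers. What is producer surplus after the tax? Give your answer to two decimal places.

Pre-tax equilibrium: 173 - 3Q = 70 + 3Q gives Q* = 17.1667, P* = 121.5.
With the tax, sellers need 73 more per unit: 173 - 3Q = 70 + 3Q + 73, so Q_t = 5. Buyers pay P_b = 158; sellers receive P_s = P_b - 73 = 85.
Producer surplus is the triangle above supply below P_s: (1/2)(5)(85 - 70) = 37.5.

37.50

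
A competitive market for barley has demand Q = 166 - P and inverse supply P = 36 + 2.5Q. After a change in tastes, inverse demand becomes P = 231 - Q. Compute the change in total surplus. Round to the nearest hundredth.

3017.86

Rewriting demand in inverse form: P = 166 - Q.
Initial equilibrium: Q_0 = 37.1429, P_0 = 128.8571; CS_0 = (1/2)(37.1429)(37.1429) = 689.7959, PS_0 = (1/2)(37.1429)(92.8571) = 1724.4898.
New equilibrium: 231 - Q = 36 + 2.5Q gives Q_1 = 55.7143, P_1 = 175.2857; CS_1 = 1552.0408, PS_1 = 3880.102.
Change in total surplus = (1552.0408 + 3880.102) - (689.7959 + 1724.4898) = 3017.8571.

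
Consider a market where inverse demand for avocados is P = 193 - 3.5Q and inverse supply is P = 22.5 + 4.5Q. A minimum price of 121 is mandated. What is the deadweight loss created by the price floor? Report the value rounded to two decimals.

Free-market equilibrium: 193 - 3.5Q = 22.5 + 4.5Q gives Q* = 21.3125, P* = 118.4062.
At the floor price 121, quantity demanded is (193 - 121)/3.5 = 20.5714; demand is the short side, so Q = 20.5714 trades at P = 121.
At Q = 20.5714 the demand price is 121 and the supply price is 115.0714. Deadweight loss is the triangle between the curves from 20.5714 to 21.3125: (1/2)(121 - 115.0714)(21.3125 - 20.5714) = 2.1967.

2.20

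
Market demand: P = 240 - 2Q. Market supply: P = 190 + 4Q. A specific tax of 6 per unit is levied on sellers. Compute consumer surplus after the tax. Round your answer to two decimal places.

Pre-tax equilibrium: 240 - 2Q = 190 + 4Q gives Q* = 8.3333, P* = 223.3333.
A tax on sellers shifts supply up by 6: 240 - 2Q = 190 + 4Q + 6, so Q_t = 7.3333. Buyers pay P_b = 225.3333; sellers receive P_s = P_b - 6 = 219.3333.
CS = (1/2)(Q_t)(240 - P_b) = (1/2)(7.3333)(14.6667) = 53.7778.

53.78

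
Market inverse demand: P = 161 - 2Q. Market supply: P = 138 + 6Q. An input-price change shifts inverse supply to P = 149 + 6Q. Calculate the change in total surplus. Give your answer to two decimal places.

-24.06

Initial equilibrium: Q_0 = 2.875, P_0 = 155.25; CS_0 = (1/2)(2.875)(5.75) = 8.2656, PS_0 = (1/2)(2.875)(17.25) = 24.7969.
New equilibrium: 161 - 2Q = 149 + 6Q gives Q_1 = 1.5, P_1 = 158; CS_1 = 2.25, PS_1 = 6.75.
Change in total surplus = (2.25 + 6.75) - (8.2656 + 24.7969) = -24.0625.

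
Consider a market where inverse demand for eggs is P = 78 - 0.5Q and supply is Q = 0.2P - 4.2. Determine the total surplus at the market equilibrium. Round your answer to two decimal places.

295.36

Rewriting supply in inverse form: P = 21 + 5Q.
Equilibrium: 78 - 0.5Q = 21 + 5Q, so Q* = 10.3636 and P* = 72.8182.
CS = (1/2)(10.3636)(5.1818) = 26.8512 and PS = (1/2)(10.3636)(51.8182) = 268.5124, so total surplus = 295.3636.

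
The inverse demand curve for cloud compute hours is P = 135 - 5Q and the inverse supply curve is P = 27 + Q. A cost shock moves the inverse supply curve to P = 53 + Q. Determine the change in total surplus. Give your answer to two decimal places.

-411.67

Initial equilibrium: Q_0 = 18, P_0 = 45; CS_0 = (1/2)(18)(90) = 810, PS_0 = (1/2)(18)(18) = 162.
New equilibrium: 135 - 5Q = 53 + Q gives Q_1 = 13.6667, P_1 = 66.6667; CS_1 = 466.9444, PS_1 = 93.3889.
Change in total surplus = (466.9444 + 93.3889) - (810 + 162) = -411.6667.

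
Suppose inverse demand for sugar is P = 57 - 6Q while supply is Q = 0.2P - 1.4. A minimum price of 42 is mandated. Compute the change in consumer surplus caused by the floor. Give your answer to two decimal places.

-43.23

Rewriting supply in inverse form: P = 7 + 5Q.
Without the control, 57 - 6Q = 7 + 5Q so Q* = 4.5455 and P* = 29.7273.
At P = 42, buyers demand (57 - 42)/6 = 2.5 while sellers would supply more, so the quantity traded is 2.5 at price 42.
CS goes from (1/2)(4.5455)(27.2727) = 61.9835 to 18.75 (computed as (57 - 42)(2.5) - (1/2)(6)(2.5)^2), a change of -43.2335.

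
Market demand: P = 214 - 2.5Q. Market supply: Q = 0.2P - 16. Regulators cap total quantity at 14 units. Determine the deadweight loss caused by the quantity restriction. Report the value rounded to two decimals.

Rewriting supply in inverse form: P = 80 + 5Q.
Without the quota, 214 - 2.5Q = 80 + 5Q gives Q* = 17.8667.
At Q = 14 the demand price is 214 - 2.5(14) = 179 and the supply price is 80 + 5(14) = 150.
DWL = (1/2)(gap between curves at 14) x (Q* - 14) = (1/2)(29)(3.8667) = 56.0667.

56.07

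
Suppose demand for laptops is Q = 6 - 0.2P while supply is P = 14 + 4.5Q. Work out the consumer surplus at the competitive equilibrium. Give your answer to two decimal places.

Rewriting demand in inverse form: P = 30 - 5Q.
Setting demand equal to supply, 16 = 9.5Q, so Q* = 1.6842 and P* = 21.5789.
CS is the area between the demand curve and P* from 0 to Q*: (1/2)(1.6842)(8.4211) = 7.0914.

7.09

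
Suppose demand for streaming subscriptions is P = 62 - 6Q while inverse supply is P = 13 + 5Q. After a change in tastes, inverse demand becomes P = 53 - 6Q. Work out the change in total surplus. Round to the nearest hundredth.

Initial equilibrium: Q_0 = 4.4545, P_0 = 35.2727; CS_0 = (1/2)(4.4545)(26.7273) = 59.5289, PS_0 = (1/2)(4.4545)(22.2727) = 49.6074.
New equilibrium: 53 - 6Q = 13 + 5Q gives Q_1 = 3.6364, P_1 = 31.1818; CS_1 = 39.6694, PS_1 = 33.0579.
Change in total surplus = (39.6694 + 33.0579) - (59.5289 + 49.6074) = -36.4091.

-36.41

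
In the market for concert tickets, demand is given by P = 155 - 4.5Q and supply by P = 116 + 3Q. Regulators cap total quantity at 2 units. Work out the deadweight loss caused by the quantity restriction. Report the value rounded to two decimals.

Unrestricted equilibrium: Q* = (155 - 116)/(4.5 + 3) = 5.2.
At Q = 2 the demand price is 155 - 4.5(2) = 146 and the supply price is 116 + 3(2) = 122.
Deadweight loss is the triangle between the curves from 2 to 5.2: (1/2)(146 - 122)(5.2 - 2) = 38.4.

38.40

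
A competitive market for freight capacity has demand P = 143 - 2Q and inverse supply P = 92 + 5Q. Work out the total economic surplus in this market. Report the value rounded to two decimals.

Set 143 - 2Q = 92 + 5Q, which gives 51 = 7Q, so Q* = 7.2857 and P* = 143 - 2(7.2857) = 128.4286.
Total surplus is the full triangle between the curves from 0 to Q*: (1/2)(7.2857)(143 - 92) = 185.7857.

185.79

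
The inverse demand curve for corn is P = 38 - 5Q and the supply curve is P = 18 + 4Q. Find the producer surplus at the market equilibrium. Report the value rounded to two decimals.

Equilibrium: 38 - 5Q = 18 + 4Q, so Q* = 2.2222 and P* = 26.8889.
The supply curve's price intercept is 18, so PS = (1/2)(Q*)(P* - 18) = (1/2)(2.2222)(8.8889) = 9.8765.

9.88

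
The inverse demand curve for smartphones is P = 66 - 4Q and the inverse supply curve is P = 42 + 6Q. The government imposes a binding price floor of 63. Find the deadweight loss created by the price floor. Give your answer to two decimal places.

Free-market equilibrium: 66 - 4Q = 42 + 6Q gives Q* = 2.4, P* = 56.4.
At the floor price 63, quantity demanded is (66 - 63)/4 = 0.75; demand is the short side, so Q = 0.75 trades at P = 63.
At Q = 0.75 the demand price is 63 and the supply price is 46.5. Deadweight loss is the triangle between the curves from 0.75 to 2.4: (1/2)(63 - 46.5)(2.4 - 0.75) = 13.6125.

13.61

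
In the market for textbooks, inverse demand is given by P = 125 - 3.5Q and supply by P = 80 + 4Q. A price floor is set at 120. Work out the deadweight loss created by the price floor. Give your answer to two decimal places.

78.37

Free-market equilibrium: 125 - 3.5Q = 80 + 4Q gives Q* = 6, P* = 104.
At P = 120, buyers demand (125 - 120)/3.5 = 1.4286 while sellers would supply more, so the quantity traded is 1.4286 at price 120.
The lost-trades triangle has base Q* - 1.4286 = 4.5714 and height equal to the gap between the curves at Q = 1.4286, which is 120 - 85.7143 = 34.2857. DWL = (1/2)(4.5714)(34.2857) = 78.3673.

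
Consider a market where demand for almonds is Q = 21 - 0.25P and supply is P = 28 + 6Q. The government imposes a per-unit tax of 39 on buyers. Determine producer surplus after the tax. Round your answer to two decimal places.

8.67

Rewriting demand in inverse form: P = 84 - 4Q.
Without the tax, 84 - 4Q = 28 + 6Q so Q* = 5.6 and P* = 61.6.
A tax on buyers shifts demand down by 39: (84 - 39) - 4Q = 28 + 6Q, so Q_t = 1.7. Buyers pay P_b = 77.2; sellers receive P_s = P_b - 39 = 38.2.
PS = (1/2)(Q_t)(P_s - 28) = (1/2)(1.7)(10.2) = 8.67.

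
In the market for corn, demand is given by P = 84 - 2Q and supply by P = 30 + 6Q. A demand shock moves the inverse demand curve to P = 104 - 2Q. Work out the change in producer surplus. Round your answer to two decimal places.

Initial equilibrium: Q_0 = 6.75, P_0 = 70.5; CS_0 = (1/2)(6.75)(13.5) = 45.5625, PS_0 = (1/2)(6.75)(40.5) = 136.6875.
New equilibrium: 104 - 2Q = 30 + 6Q gives Q_1 = 9.25, P_1 = 85.5; CS_1 = 85.5625, PS_1 = 256.6875.
Change in producer surplus = 256.6875 - 136.6875 = 120.

120.00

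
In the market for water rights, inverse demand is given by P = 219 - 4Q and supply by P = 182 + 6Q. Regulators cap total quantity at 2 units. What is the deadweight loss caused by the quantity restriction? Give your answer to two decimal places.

Unrestricted equilibrium: Q* = (219 - 182)/(4 + 6) = 3.7.
At Q = 2 the demand price is 219 - 4(2) = 211 and the supply price is 182 + 6(2) = 194.
Deadweight loss is the triangle between the curves from 2 to 3.7: (1/2)(211 - 194)(3.7 - 2) = 14.45.

14.45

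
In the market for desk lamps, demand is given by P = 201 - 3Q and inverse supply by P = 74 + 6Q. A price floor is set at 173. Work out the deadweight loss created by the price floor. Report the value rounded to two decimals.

Without the control, 201 - 3Q = 74 + 6Q so Q* = 14.1111 and P* = 158.6667.
At P = 173, buyers demand (201 - 173)/3 = 9.3333 while sellers would supply more, so the quantity traded is 9.3333 at price 173.
At Q = 9.3333 the demand price is 173 and the supply price is 130. Deadweight loss is the triangle between the curves from 9.3333 to 14.1111: (1/2)(173 - 130)(14.1111 - 9.3333) = 102.7222.

102.72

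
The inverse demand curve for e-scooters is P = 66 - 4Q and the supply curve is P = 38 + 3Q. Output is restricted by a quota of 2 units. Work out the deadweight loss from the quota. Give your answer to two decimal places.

Without the quota, 66 - 4Q = 38 + 3Q gives Q* = 4.
At Q = 2 the demand price is 66 - 4(2) = 58 and the supply price is 38 + 3(2) = 44.
DWL = (1/2)(gap between curves at 2) x (Q* - 2) = (1/2)(14)(2) = 14.

14.00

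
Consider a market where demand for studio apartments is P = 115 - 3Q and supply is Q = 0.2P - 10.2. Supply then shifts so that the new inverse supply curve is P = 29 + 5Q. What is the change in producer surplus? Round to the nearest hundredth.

128.91

Rewriting supply in inverse form: P = 51 + 5Q.
Initial equilibrium: Q_0 = 8, P_0 = 91; CS_0 = (1/2)(8)(24) = 96, PS_0 = (1/2)(8)(40) = 160.
New equilibrium: 115 - 3Q = 29 + 5Q gives Q_1 = 10.75, P_1 = 82.75; CS_1 = 173.3438, PS_1 = 288.9062.
Change in producer surplus = 288.9062 - 160 = 128.9062.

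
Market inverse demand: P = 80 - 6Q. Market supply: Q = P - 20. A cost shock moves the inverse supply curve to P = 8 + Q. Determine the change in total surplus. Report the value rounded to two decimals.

113.14

Rewriting supply in inverse form: P = 20 + Q.
Initial equilibrium: Q_0 = 8.5714, P_0 = 28.5714; CS_0 = (1/2)(8.5714)(51.4286) = 220.4082, PS_0 = (1/2)(8.5714)(8.5714) = 36.7347.
New equilibrium: 80 - 6Q = 8 + Q gives Q_1 = 10.2857, P_1 = 18.2857; CS_1 = 317.3878, PS_1 = 52.898.
Change in total surplus = (317.3878 + 52.898) - (220.4082 + 36.7347) = 113.1429.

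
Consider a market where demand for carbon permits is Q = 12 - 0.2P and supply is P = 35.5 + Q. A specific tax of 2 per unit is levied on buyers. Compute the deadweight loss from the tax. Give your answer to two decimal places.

Rewriting demand in inverse form: P = 60 - 5Q.
Pre-tax equilibrium: 60 - 5Q = 35.5 + Q gives Q* = 4.0833, P* = 39.5833.
A tax on buyers shifts demand down by 2: (60 - 2) - 5Q = 35.5 + Q, so Q_t = 3.75. Buyers pay P_b = 41.25; sellers receive P_s = P_b - 2 = 39.25.
Deadweight loss is the triangle between the curves from Q_t to Q*: (1/2)(4.0833 - 3.75)(2) = 0.3333.

0.33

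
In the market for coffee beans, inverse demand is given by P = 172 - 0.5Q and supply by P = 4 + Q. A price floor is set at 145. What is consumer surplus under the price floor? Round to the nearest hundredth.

729.00

Free-market equilibrium: 172 - 0.5Q = 4 + Q gives Q* = 112, P* = 116.
At the floor price 145, quantity demanded is (172 - 145)/0.5 = 54; demand is the short side, so Q = 54 trades at P = 145.
CS is the triangle under demand above 145: (1/2)(54)(172 - 145) = 729.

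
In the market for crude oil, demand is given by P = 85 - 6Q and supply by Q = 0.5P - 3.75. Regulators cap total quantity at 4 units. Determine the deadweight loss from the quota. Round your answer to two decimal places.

Rewriting supply in inverse form: P = 7.5 + 2Q.
Without the quota, 85 - 6Q = 7.5 + 2Q gives Q* = 9.6875.
At Q = 4 the demand price is 85 - 6(4) = 61 and the supply price is 7.5 + 2(4) = 15.5.
Deadweight loss is the triangle between the curves from 4 to 9.6875: (1/2)(61 - 15.5)(9.6875 - 4) = 129.3906.

129.39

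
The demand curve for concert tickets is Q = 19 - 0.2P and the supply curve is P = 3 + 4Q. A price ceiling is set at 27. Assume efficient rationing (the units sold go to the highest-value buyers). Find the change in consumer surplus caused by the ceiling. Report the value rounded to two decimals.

Rewriting demand in inverse form: P = 95 - 5Q.
Free-market equilibrium: 95 - 5Q = 3 + 4Q gives Q* = 10.2222, P* = 43.8889.
At the ceiling price 27, quantity supplied is (27 - 3)/4 = 6; supply is the short side, so Q = 6 trades at P = 27.
CS goes from (1/2)(10.2222)(51.1111) = 261.2346 to 318 (computed as (95 - 27)(6) - (1/2)(5)(6)^2), a change of 56.7654.

56.77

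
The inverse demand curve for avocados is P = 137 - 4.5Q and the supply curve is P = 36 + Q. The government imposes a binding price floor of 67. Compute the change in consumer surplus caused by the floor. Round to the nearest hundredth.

Free-market equilibrium: 137 - 4.5Q = 36 + Q gives Q* = 18.3636, P* = 54.3636.
At P = 67, buyers demand (137 - 67)/4.5 = 15.5556 while sellers would supply more, so the quantity traded is 15.5556 at price 67.
CS goes from (1/2)(18.3636)(82.6364) = 758.7521 to 544.4444 (computed as (137 - 67)(15.5556) - (1/2)(4.5)(15.5556)^2), a change of -214.3076.

-214.31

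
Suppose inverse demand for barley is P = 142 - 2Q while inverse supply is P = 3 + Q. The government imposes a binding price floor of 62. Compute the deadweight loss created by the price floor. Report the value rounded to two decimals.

60.17

Free-market equilibrium: 142 - 2Q = 3 + Q gives Q* = 46.3333, P* = 49.3333.
At the floor price 62, quantity demanded is (142 - 62)/2 = 40; demand is the short side, so Q = 40 trades at P = 62.
At Q = 40 the demand price is 62 and the supply price is 43. Deadweight loss is the triangle between the curves from 40 to 46.3333: (1/2)(62 - 43)(46.3333 - 40) = 60.1667.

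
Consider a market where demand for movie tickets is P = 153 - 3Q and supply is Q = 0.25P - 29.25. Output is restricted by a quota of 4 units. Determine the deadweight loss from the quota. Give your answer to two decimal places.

4.57

Rewriting supply in inverse form: P = 117 + 4Q.
Unrestricted equilibrium: Q* = (153 - 117)/(3 + 4) = 5.1429.
At Q = 4 the demand price is 153 - 3(4) = 141 and the supply price is 117 + 4(4) = 133.
DWL = (1/2)(gap between curves at 4) x (Q* - 4) = (1/2)(8)(1.1429) = 4.5714.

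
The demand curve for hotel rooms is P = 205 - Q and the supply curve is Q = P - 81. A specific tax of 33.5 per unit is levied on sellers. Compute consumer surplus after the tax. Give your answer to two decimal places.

1023.78

Rewriting supply in inverse form: P = 81 + Q.
Without the tax, 205 - Q = 81 + Q so Q* = 62 and P* = 143.
A tax on sellers shifts supply up by 33.5: 205 - Q = 81 + Q + 33.5, so Q_t = 45.25. Buyers pay P_b = 159.75; sellers receive P_s = P_b - 33.5 = 126.25.
CS = (1/2)(Q_t)(205 - P_b) = (1/2)(45.25)(45.25) = 1023.7812.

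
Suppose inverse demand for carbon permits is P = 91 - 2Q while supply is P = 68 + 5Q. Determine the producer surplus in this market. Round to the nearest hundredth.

Setting demand equal to supply, 23 = 7Q, so Q* = 3.2857 and P* = 84.4286.
The supply curve's price intercept is 68, so PS = (1/2)(Q*)(P* - 68) = (1/2)(3.2857)(16.4286) = 26.9898.

26.99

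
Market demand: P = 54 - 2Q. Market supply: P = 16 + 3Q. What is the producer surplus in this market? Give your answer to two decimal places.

86.64

Equilibrium: 54 - 2Q = 16 + 3Q, so Q* = 7.6 and P* = 38.8.
PS is the area between P* and the supply curve from 0 to Q*: (1/2)(7.6)(22.8) = 86.64.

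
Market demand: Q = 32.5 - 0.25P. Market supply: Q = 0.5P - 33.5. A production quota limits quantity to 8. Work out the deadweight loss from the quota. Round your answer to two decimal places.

Rewriting demand in inverse form: P = 130 - 4Q.
Rewriting supply in inverse form: P = 67 + 2Q.
Unrestricted equilibrium: Q* = (130 - 67)/(4 + 2) = 10.5.
At Q = 8 the demand price is 130 - 4(8) = 98 and the supply price is 67 + 2(8) = 83.
Deadweight loss is the triangle between the curves from 8 to 10.5: (1/2)(98 - 83)(10.5 - 8) = 18.75.

18.75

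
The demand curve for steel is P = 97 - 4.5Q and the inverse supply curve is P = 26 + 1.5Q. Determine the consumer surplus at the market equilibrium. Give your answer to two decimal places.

315.06

Equilibrium: 97 - 4.5Q = 26 + 1.5Q, so Q* = 11.8333 and P* = 43.75.
CS is the area between the demand curve and P* from 0 to Q*: (1/2)(11.8333)(53.25) = 315.0625.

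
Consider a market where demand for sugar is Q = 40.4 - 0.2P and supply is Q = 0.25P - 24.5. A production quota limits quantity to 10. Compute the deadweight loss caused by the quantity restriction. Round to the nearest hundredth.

Rewriting demand in inverse form: P = 202 - 5Q.
Rewriting supply in inverse form: P = 98 + 4Q.
Unrestricted equilibrium: Q* = (202 - 98)/(5 + 4) = 11.5556.
At Q = 10 the demand price is 202 - 5(10) = 152 and the supply price is 98 + 4(10) = 138.
DWL = (1/2)(gap between curves at 10) x (Q* - 10) = (1/2)(14)(1.5556) = 10.8889.

10.89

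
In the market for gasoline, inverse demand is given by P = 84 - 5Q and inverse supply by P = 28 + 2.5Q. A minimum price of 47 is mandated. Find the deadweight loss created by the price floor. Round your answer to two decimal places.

Without the control, 84 - 5Q = 28 + 2.5Q so Q* = 7.4667 and P* = 46.6667.
At the floor price 47, quantity demanded is (84 - 47)/5 = 7.4; demand is the short side, so Q = 7.4 trades at P = 47.
The lost-trades triangle has base Q* - 7.4 = 0.0667 and height equal to the gap between the curves at Q = 7.4, which is 47 - 46.5 = 0.5. DWL = (1/2)(0.0667)(0.5) = 0.0167.

0.02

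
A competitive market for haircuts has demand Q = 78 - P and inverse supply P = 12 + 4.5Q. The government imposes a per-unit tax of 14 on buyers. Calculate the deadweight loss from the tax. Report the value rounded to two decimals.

17.82

Rewriting demand in inverse form: P = 78 - Q.
Without the tax, 78 - Q = 12 + 4.5Q so Q* = 12 and P* = 66.
A tax on buyers shifts demand down by 14: (78 - 14) - Q = 12 + 4.5Q, so Q_t = 9.4545. Buyers pay P_b = 68.5455; sellers receive P_s = P_b - 14 = 54.5455.
The welfare triangle lost has base Q* - Q_t = 2.5455 and height t = 14, so DWL = (1/2)(2.5455)(14) = 17.8182.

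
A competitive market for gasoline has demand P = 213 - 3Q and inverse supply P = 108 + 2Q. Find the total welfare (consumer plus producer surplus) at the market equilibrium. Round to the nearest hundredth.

1102.50

Equilibrium: 213 - 3Q = 108 + 2Q, so Q* = 21 and P* = 150.
CS = (1/2)(21)(63) = 661.5 and PS = (1/2)(21)(42) = 441, so total surplus = 1102.5.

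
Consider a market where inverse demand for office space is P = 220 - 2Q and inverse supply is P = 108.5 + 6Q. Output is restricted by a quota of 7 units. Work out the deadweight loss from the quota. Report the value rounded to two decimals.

192.52

Without the quota, 220 - 2Q = 108.5 + 6Q gives Q* = 13.9375.
At Q = 7 the demand price is 220 - 2(7) = 206 and the supply price is 108.5 + 6(7) = 150.5.
DWL = (1/2)(gap between curves at 7) x (Q* - 7) = (1/2)(55.5)(6.9375) = 192.5156.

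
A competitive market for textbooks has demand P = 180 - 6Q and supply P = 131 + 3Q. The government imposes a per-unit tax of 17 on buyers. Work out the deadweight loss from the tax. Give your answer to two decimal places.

Without the tax, 180 - 6Q = 131 + 3Q so Q* = 5.4444 and P* = 147.3333.
A tax on buyers shifts demand down by 17: (180 - 17) - 6Q = 131 + 3Q, so Q_t = 3.5556. Buyers pay P_b = 158.6667; sellers receive P_s = P_b - 17 = 141.6667.
Deadweight loss is the triangle between the curves from Q_t to Q*: (1/2)(5.4444 - 3.5556)(17) = 16.0556.

16.06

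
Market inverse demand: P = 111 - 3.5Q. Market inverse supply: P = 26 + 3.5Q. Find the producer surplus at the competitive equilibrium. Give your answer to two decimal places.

Set 111 - 3.5Q = 26 + 3.5Q, which gives 85 = 7Q, so Q* = 12.1429 and P* = 111 - 3.5(12.1429) = 68.5.
PS is the area between P* and the supply curve from 0 to Q*: (1/2)(12.1429)(42.5) = 258.0357.

258.04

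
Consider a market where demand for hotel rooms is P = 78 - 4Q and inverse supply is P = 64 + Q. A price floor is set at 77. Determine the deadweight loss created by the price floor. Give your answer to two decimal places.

Free-market equilibrium: 78 - 4Q = 64 + Q gives Q* = 2.8, P* = 66.8.
At P = 77, buyers demand (78 - 77)/4 = 0.25 while sellers would supply more, so the quantity traded is 0.25 at price 77.
The lost-trades triangle has base Q* - 0.25 = 2.55 and height equal to the gap between the curves at Q = 0.25, which is 77 - 64.25 = 12.75. DWL = (1/2)(2.55)(12.75) = 16.2563.

16.26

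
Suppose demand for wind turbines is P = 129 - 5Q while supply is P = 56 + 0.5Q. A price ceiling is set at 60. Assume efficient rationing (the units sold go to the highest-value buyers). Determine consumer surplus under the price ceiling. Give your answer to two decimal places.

392.00

Without the control, 129 - 5Q = 56 + 0.5Q so Q* = 13.2727 and P* = 62.6364.
At P = 60, sellers supply (60 - 56)/0.5 = 8 while buyers want more, so the quantity traded is 8 at price 60.
The demand price at Q = 8 is 89. CS is the trapezoid between demand and 60 over [0, 8]: (1/2)[(129 - 60) + (89 - 60)](8) = 392.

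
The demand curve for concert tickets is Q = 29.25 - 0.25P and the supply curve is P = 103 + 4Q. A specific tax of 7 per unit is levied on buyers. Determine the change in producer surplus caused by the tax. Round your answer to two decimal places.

-4.59

Rewriting demand in inverse form: P = 117 - 4Q.
Without the tax, 117 - 4Q = 103 + 4Q so Q* = 1.75 and P* = 110.
With the tax, buyers' net willingness to pay falls by 7: (117 - 7) - 4Q = 103 + 4Q, so Q_t = 0.875. Buyers pay P_b = 113.5; sellers receive P_s = P_b - 7 = 106.5.
PS falls from (1/2)(1.75)(7) = 6.125 to (1/2)(0.875)(3.5) = 1.5312, a change of -4.5938.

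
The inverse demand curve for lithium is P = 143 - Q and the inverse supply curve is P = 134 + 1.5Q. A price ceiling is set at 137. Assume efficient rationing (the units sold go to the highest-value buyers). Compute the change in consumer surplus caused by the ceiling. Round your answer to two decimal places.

Without the control, 143 - Q = 134 + 1.5Q so Q* = 3.6 and P* = 139.4.
At P = 137, sellers supply (137 - 134)/1.5 = 2 while buyers want more, so the quantity traded is 2 at price 137.
CS goes from (1/2)(3.6)(3.6) = 6.48 to 10 (computed as (143 - 137)(2) - (1/2)(1)(2)^2), a change of 3.52.

3.52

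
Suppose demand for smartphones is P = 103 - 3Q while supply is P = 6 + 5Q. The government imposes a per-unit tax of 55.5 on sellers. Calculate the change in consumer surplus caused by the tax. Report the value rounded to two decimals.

-180.16

Without the tax, 103 - 3Q = 6 + 5Q so Q* = 12.125 and P* = 66.625.
With the tax, sellers need 55.5 more per unit: 103 - 3Q = 6 + 5Q + 55.5, so Q_t = 5.1875. Buyers pay P_b = 87.4375; sellers receive P_s = P_b - 55.5 = 31.9375.
CS falls from (1/2)(12.125)(36.375) = 220.5234 to (1/2)(5.1875)(15.5625) = 40.3652, a change of -180.1582.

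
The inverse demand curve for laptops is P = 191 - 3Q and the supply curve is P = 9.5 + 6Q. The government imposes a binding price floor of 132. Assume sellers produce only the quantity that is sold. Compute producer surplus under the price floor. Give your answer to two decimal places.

1248.83

Free-market equilibrium: 191 - 3Q = 9.5 + 6Q gives Q* = 20.1667, P* = 130.5.
At P = 132, buyers demand (191 - 132)/3 = 19.6667 while sellers would supply more, so the quantity traded is 19.6667 at price 132.
The supply price at Q = 19.6667 is 127.5. PS is the trapezoid between 132 and supply over [0, 19.6667]: (1/2)[(132 - 9.5) + (132 - 127.5)](19.6667) = 1248.8333.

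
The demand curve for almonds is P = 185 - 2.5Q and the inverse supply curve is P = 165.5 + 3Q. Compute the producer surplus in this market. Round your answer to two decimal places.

18.86

Equilibrium: 185 - 2.5Q = 165.5 + 3Q, so Q* = 3.5455 and P* = 176.1364.
The supply curve's price intercept is 165.5, so PS = (1/2)(Q*)(P* - 165.5) = (1/2)(3.5455)(10.6364) = 18.8554.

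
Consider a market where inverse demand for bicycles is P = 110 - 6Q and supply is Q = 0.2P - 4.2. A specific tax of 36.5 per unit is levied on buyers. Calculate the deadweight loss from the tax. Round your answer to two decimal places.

Rewriting supply in inverse form: P = 21 + 5Q.
Pre-tax equilibrium: 110 - 6Q = 21 + 5Q gives Q* = 8.0909, P* = 61.4545.
A tax on buyers shifts demand down by 36.5: (110 - 36.5) - 6Q = 21 + 5Q, so Q_t = 4.7727. Buyers pay P_b = 81.3636; sellers receive P_s = P_b - 36.5 = 44.8636.
The welfare triangle lost has base Q* - Q_t = 3.3182 and height t = 36.5, so DWL = (1/2)(3.3182)(36.5) = 60.5568.

60.56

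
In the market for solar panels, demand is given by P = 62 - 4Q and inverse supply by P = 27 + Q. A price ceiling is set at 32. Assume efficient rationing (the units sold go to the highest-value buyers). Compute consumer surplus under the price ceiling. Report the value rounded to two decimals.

Free-market equilibrium: 62 - 4Q = 27 + Q gives Q* = 7, P* = 34.
At P = 32, sellers supply (32 - 27)/1 = 5 while buyers want more, so the quantity traded is 5 at price 32.
The demand price at Q = 5 is 42. CS is the trapezoid between demand and 32 over [0, 5]: (1/2)[(62 - 32) + (42 - 32)](5) = 100.

100.00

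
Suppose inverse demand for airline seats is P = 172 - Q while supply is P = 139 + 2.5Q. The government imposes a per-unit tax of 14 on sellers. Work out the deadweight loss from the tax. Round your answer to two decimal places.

Pre-tax equilibrium: 172 - Q = 139 + 2.5Q gives Q* = 9.4286, P* = 162.5714.
With the tax, sellers need 14 more per unit: 172 - Q = 139 + 2.5Q + 14, so Q_t = 5.4286. Buyers pay P_b = 166.5714; sellers receive P_s = P_b - 14 = 152.5714.
Deadweight loss is the triangle between the curves from Q_t to Q*: (1/2)(9.4286 - 5.4286)(14) = 28.

28.00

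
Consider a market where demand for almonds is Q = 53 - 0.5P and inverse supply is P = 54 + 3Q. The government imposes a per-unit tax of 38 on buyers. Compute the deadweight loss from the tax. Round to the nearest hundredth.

144.40

Rewriting demand in inverse form: P = 106 - 2Q.
Pre-tax equilibrium: 106 - 2Q = 54 + 3Q gives Q* = 10.4, P* = 85.2.
A tax on buyers shifts demand down by 38: (106 - 38) - 2Q = 54 + 3Q, so Q_t = 2.8. Buyers pay P_b = 100.4; sellers receive P_s = P_b - 38 = 62.4.
The welfare triangle lost has base Q* - Q_t = 7.6 and height t = 38, so DWL = (1/2)(7.6)(38) = 144.4.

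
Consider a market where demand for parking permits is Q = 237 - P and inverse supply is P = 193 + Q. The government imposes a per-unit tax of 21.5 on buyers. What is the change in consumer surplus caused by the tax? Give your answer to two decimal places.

Rewriting demand in inverse form: P = 237 - Q.
Pre-tax equilibrium: 237 - Q = 193 + Q gives Q* = 22, P* = 215.
With the tax, buyers' net willingness to pay falls by 21.5: (237 - 21.5) - Q = 193 + Q, so Q_t = 11.25. Buyers pay P_b = 225.75; sellers receive P_s = P_b - 21.5 = 204.25.
CS falls from (1/2)(22)(22) = 242 to (1/2)(11.25)(11.25) = 63.2812, a change of -178.7188.

-178.72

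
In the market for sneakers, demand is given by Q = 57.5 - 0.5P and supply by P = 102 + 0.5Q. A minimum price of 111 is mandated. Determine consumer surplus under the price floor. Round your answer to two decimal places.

Rewriting demand in inverse form: P = 115 - 2Q.
Without the control, 115 - 2Q = 102 + 0.5Q so Q* = 5.2 and P* = 104.6.
At the floor price 111, quantity demanded is (115 - 111)/2 = 2; demand is the short side, so Q = 2 trades at P = 111.
CS is the triangle under demand above 111: (1/2)(2)(115 - 111) = 4.

4.00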